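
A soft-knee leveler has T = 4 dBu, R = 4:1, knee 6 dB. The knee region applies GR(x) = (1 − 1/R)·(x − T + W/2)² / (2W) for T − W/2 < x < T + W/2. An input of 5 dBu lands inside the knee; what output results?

x − T + W/2 = 5 − 4 + 3 = 4.
GR = (1 − 1/4) × 4² / 12 = 0.75 × 16 / 12 = 1 dB.
Output = 5 − 1 = 4 dBu.

4 dBu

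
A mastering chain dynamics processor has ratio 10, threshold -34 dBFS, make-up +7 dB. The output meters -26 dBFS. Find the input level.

Before make-up, the level was -26 − 7 = -33 dBFS.
The compressed level sits -33 − (-34) = 1 dB over threshold.
Input overshoot = R × output overshoot = 10 dB → input = -34 + 10 = -24 dBFS.

-24 dBFS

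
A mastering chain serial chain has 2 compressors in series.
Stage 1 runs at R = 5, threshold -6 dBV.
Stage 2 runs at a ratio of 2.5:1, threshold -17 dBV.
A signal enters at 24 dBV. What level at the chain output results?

Stage 1: overshoot 30 dB → 30/5 = 6 dB → 0 dBV.
Stage 2: overshoot 17 dB → 17/2.5 = 6.8 dB → -10.2 dBV.

-10.2 dBV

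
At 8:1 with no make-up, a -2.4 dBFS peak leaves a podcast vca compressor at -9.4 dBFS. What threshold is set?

Gain reduction = -2.4 − (-9.4) = 7 dB; output overshoot = GR / (R − 1) = 7 / 7 = 1 dB.
Threshold = output − output overshoot = -9.4 − 1 = -10.4 dBFS.

-10.4 dBFS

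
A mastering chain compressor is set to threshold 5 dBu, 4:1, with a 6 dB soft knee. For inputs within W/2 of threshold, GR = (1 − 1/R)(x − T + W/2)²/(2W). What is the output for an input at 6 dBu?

x − T + W/2 = 6 − 5 + 3 = 4.
GR = (1 − 1/4) × 4² / 12 = 0.75 × 16 / 12 = 1 dB.
Output = 6 − 1 = 5 dBu.

5 dBu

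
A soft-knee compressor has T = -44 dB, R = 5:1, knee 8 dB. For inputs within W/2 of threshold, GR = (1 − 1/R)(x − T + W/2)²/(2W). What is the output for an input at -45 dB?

-45.45 dB

x − T + W/2 = -45 − (-44) + 4 = 3.
GR = (1 − 1/5) × 3² / 16 = 0.8 × 9 / 16 = 0.45 dB.
Output = -45 − 0.45 = -45.45 dB.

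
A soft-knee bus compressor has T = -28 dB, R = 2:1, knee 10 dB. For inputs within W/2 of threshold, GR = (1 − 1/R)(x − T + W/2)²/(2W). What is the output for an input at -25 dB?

x − T + W/2 = -25 − (-28) + 5 = 8.
GR = (1 − 1/2) × 8² / 20 = 0.5 × 64 / 20 = 1.6 dB.
Output = -25 − 1.6 = -26.6 dB.

-26.6 dB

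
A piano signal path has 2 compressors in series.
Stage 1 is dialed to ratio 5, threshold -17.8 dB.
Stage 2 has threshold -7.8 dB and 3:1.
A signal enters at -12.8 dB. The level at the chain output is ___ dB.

-16.8 dB

Stage 1: overshoot 5 dB → 5/5 = 1 dB → -16.8 dB.
Stage 2: -16.8 dB ≤ -7.8 dB, so stage 2 doesn't engage; output -16.8 dB.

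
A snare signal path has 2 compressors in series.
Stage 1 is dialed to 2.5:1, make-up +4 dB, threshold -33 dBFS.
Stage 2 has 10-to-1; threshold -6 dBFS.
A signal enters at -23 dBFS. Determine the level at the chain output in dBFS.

Stage 1: overshoot 10 dB → 10/2.5 = 4 dB → -29 dBFS; +4 dB make-up → -25 dBFS.
Stage 2: below threshold (-25 ≤ -6); passes unchanged; output -25 dBFS.

-25 dBFS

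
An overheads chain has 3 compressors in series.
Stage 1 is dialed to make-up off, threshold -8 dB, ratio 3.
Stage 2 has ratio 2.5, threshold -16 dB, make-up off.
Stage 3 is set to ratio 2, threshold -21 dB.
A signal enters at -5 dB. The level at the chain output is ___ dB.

-16.7 dB

Stage 1: -5 dB is 3 dB over -8 dB; at 3:1 that becomes 1 dB over, giving -7 dB.
Stage 2: -7 dB is 9 dB over -16 dB; at 2.5:1 that becomes 3.6 dB over, giving -12.4 dB.
Stage 3: overshoot 8.6 dB → 8.6/2 = 4.3 dB → -16.7 dB.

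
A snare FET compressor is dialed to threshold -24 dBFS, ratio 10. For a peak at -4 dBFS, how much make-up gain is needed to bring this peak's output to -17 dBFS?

Overshoot 20 dB → 20/10 = 2 dB after compression, so the compressed level is -24 + 2 = -22 dBFS.
Make-up = target − compressed = -17 − (-22) = 5 dB.

5 dB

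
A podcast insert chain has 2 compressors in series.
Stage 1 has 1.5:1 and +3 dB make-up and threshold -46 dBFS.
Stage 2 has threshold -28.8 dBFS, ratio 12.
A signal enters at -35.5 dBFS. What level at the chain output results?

-36 dBFS

Stage 1: 10.5 dB above -46 dBFS, reduced 1.5:1 to 7 dB above → -39 dBFS; +3 dB make-up → -36 dBFS.
Stage 2: -36 dBFS is at or below the -28.8 dBFS threshold — no compression; output -36 dBFS.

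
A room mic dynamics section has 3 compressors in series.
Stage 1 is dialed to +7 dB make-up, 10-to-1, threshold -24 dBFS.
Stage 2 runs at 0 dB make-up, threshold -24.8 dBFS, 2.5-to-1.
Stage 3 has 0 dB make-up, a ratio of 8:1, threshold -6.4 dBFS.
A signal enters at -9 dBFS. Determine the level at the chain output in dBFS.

Stage 1: overshoot 15 dB → 15/10 = 1.5 dB → -22.5 dBFS; +7 dB make-up → -15.5 dBFS.
Stage 2: overshoot 9.3 dB → 9.3/2.5 = 3.72 dB → -21.08 dBFS.
Stage 3: -21.08 dBFS is at or below the -6.4 dBFS threshold — no compression; output -21.08 dBFS.

-21.08 dBFS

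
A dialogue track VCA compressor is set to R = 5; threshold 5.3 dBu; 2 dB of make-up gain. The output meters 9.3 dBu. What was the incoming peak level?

Remove make-up: 9.3 − 2 = 7.3 dBu.
Post-compression overshoot = 7.3 − 5.3 = 2 dB.
Input overshoot = R × output overshoot = 10 dB → input = 5.3 + 10 = 15.3 dBu.

15.3 dBu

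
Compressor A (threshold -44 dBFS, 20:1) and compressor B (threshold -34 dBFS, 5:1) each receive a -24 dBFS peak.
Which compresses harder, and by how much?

A, by 11 dB

A: overshoot 20 dB → output overshoot 1 dB → GR 19 dB.
B: overshoot 10 dB → output overshoot 2 dB → GR 8 dB.
Difference: 11 dB in favour of A.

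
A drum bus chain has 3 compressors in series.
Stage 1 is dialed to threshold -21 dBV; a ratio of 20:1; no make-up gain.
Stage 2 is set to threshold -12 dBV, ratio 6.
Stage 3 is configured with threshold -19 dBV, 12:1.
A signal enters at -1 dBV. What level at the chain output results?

-20 dBV

Stage 1: overshoot 20 dB → 20/20 = 1 dB → -20 dBV.
Stage 2: -20 dBV ≤ -12 dBV, so stage 2 doesn't engage; output -20 dBV.
Stage 3: below threshold (-20 ≤ -19); passes unchanged; output -20 dBV.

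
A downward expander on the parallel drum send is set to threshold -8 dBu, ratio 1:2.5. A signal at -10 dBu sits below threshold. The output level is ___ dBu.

Undershoot = (-8) − (-10) = 2 dB.
At 1:2.5, that expands to 5 dB under threshold.
Output = -8 − 5 = -13 dBu.

-13 dBu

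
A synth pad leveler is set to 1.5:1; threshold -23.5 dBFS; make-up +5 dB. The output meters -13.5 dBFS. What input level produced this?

-16 dBFS

Remove make-up: -13.5 − 5 = -18.5 dBFS.
The compressed level sits -18.5 − (-23.5) = 5 dB over threshold.
Before 1.5:1 compression the overshoot was 5 × 1.5 = 7.5 dB, so input = -23.5 + 7.5 = -16 dBFS.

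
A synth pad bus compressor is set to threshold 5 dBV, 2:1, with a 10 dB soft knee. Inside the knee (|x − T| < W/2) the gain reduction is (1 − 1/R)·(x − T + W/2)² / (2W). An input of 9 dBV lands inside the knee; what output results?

6.975 dBV

x − T + W/2 = 9 − 5 + 5 = 9.
GR = (1 − 1/2) × 9² / 20 = 0.5 × 81 / 20 = 2.025 dB.
Output = 9 − 2.025 = 6.975 dBV.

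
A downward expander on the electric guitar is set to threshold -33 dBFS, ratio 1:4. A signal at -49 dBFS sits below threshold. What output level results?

The input is 16 dB below the -33 dBFS threshold.
A 1:4 expander multiplies undershoot by 4: 16 × 4 = 64 dB below threshold.
Output = -33 − 64 = -97 dBFS.

-97 dBFS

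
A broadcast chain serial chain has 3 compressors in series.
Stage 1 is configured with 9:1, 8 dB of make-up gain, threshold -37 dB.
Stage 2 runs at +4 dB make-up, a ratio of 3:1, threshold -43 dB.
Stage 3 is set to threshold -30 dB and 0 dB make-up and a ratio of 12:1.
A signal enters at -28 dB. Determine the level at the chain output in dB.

Stage 1: -28 dB is 9 dB over -37 dB; at 9:1 that becomes 1 dB over, giving -36 dB; +8 dB make-up → -28 dB.
Stage 2: 15 dB above -43 dB, reduced 3:1 to 5 dB above → -38 dB; +4 dB make-up → -34 dB.
Stage 3: -34 dB is at or below the -30 dB threshold — no compression; output -34 dB.

-34 dB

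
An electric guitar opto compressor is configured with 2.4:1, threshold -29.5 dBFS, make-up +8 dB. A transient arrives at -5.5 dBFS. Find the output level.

-11.5 dBFS

Overshoot: -5.5 − (-29.5) = 24 dB.
At 2.4:1 the overshoot is divided by 2.4, leaving 10 dB above threshold.
So the level is -29.5 + 10 = -19.5 dBFS; make-up adds 8 dB, giving -11.5 dBFS.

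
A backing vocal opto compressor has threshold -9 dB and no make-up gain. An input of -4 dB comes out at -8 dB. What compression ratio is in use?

5:1

Input overshoot = -4 − (-9) = 5 dB; output overshoot = -8 − (-9) = 1 dB.
Ratio = 5 / 1 = 5.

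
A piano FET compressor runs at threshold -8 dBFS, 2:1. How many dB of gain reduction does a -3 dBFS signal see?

Overshoot = -3 − (-8) = 5 dB.
A 2:1 ratio leaves 2.5 dB of that excess.
GR = overshoot in − overshoot out = 5 − 2.5 = 2.5 dB.

2.5 dB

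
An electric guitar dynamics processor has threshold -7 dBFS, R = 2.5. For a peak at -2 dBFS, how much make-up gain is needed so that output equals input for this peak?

3 dB

Without make-up, output = threshold + overshoot/2.5 = -7 + 2 = -5 dBFS.
Gap to target: 3 dB.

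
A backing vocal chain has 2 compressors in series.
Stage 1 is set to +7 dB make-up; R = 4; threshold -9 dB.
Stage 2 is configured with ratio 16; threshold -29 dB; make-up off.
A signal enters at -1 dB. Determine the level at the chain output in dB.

Stage 1: -1 dB is 8 dB over -9 dB; at 4:1 that becomes 2 dB over, giving -7 dB; +7 dB make-up → 0 dB.
Stage 2: overshoot 29 dB → 29/16 = 1.8125 dB → -27.1875 dB.

-27.1875 dB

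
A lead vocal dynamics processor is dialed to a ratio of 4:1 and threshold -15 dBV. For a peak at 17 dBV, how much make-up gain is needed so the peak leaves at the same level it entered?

24 dB

Without make-up, output = threshold + overshoot/4 = -15 + 8 = -7 dBV.
Gap to target: 24 dB.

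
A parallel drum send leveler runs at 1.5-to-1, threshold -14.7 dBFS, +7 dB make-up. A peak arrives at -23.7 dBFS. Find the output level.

-23.7 dBFS is 9 dB below the -14.7 dBFS threshold, so no gain reduction is applied.
Make-up gain adds 7 dB: -23.7 + 7 = -16.7 dBFS.

-16.7 dBFS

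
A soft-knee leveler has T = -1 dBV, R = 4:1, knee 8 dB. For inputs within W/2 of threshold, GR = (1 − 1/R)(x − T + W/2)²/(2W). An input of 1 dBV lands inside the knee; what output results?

x − T + W/2 = 1 − (-1) + 4 = 6.
GR = (1 − 1/4) × 6² / 16 = 0.75 × 36 / 16 = 1.6875 dB.
Output = 1 − 1.6875 = -0.6875 dBV.

-0.6875 dBV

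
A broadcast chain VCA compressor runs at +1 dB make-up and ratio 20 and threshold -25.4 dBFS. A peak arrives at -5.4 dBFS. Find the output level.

The input is 20 dB above the -25.4 dBFS threshold.
At 20:1 the overshoot is divided by 20, leaving 1 dB above threshold.
So the level is -25.4 + 1 = -24.4 dBFS; make-up adds 1 dB, giving -23.4 dBFS.

-23.4 dBFS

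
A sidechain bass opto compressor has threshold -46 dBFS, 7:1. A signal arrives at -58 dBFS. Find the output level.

-58 dBFS

-58 dBFS is 12 dB below the -46 dBFS threshold, so no gain reduction is applied.
Output = input = -58 dBFS.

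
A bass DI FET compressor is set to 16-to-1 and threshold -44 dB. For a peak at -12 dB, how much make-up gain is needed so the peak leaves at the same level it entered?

30 dB

Overshoot 32 dB → 32/16 = 2 dB after compression, so the compressed level is -44 + 2 = -42 dB.
Make-up = target − compressed = -12 − (-42) = 30 dB.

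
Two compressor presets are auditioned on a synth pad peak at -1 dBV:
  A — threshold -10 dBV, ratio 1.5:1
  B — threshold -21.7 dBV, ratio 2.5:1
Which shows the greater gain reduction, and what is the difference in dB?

B, by 9.42 dB

A: overshoot 9 dB → output overshoot 6 dB → GR 3 dB.
B: overshoot 20.7 dB → output overshoot 8.28 dB → GR 12.42 dB.
Difference: 9.42 dB in favour of B.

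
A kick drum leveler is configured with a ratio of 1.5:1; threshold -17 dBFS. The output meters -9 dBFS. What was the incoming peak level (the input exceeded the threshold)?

The compressed level sits -9 − (-17) = 8 dB over threshold.
Input overshoot = R × output overshoot = 12 dB → input = -17 + 12 = -5 dBFS.

-5 dBFS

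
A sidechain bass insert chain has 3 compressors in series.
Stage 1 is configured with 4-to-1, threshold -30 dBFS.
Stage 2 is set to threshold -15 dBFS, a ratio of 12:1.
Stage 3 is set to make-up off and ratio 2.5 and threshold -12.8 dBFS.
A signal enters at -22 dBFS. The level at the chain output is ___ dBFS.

Stage 1: overshoot 8 dB → 8/4 = 2 dB → -28 dBFS.
Stage 2: -28 dBFS is at or below the -15 dBFS threshold — no compression; output -28 dBFS.
Stage 3: -28 dBFS is at or below the -12.8 dBFS threshold — no compression; output -28 dBFS.

-28 dBFS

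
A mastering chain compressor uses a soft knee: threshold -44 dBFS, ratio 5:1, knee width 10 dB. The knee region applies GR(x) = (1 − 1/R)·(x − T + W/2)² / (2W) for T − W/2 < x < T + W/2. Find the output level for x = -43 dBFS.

x − T + W/2 = -43 − (-44) + 5 = 6.
GR = (1 − 1/5) × 6² / 20 = 0.8 × 36 / 20 = 1.44 dB.
Output = -43 − 1.44 = -44.44 dBFS.

-44.44 dBFS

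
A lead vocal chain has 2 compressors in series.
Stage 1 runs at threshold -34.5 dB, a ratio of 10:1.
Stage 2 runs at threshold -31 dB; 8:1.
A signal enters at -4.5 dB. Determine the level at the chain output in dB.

-31.5 dB

Stage 1: 30 dB above -34.5 dB, reduced 10:1 to 3 dB above → -31.5 dB.
Stage 2: -31.5 dB ≤ -31 dB, so stage 2 doesn't engage; output -31.5 dB.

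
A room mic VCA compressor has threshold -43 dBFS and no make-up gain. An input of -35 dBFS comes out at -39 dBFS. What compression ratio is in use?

Input overshoot = -35 − (-43) = 8 dB; output overshoot = -39 − (-43) = 4 dB.
Ratio = 8 / 4 = 2.

2:1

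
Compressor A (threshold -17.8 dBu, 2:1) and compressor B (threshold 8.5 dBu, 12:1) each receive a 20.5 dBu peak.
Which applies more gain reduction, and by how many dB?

A, by 8.15 dB

A: overshoot 38.3 dB → output overshoot 19.15 dB → GR 19.15 dB.
B: overshoot 12 dB → output overshoot 1 dB → GR 11 dB.
Difference: 8.15 dB in favour of A.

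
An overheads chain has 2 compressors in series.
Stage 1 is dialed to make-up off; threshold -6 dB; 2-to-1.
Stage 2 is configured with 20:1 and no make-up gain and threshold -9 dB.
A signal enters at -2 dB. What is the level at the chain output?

-8.75 dB

Stage 1: 4 dB above -6 dB, reduced 2:1 to 2 dB above → -4 dB.
Stage 2: overshoot 5 dB → 5/20 = 0.25 dB → -8.75 dB.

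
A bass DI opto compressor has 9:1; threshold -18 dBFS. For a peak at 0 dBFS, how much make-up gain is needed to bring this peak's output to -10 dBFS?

Without make-up, output = threshold + overshoot/9 = -18 + 2 = -16 dBFS.
Gap to target: 6 dB.

6 dB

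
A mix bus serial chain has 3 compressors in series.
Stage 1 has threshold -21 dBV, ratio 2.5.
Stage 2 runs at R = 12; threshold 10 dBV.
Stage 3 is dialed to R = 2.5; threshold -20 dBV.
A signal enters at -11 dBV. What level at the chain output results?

-18.8 dBV

Stage 1: 10 dB above -21 dBV, reduced 2.5:1 to 4 dB above → -17 dBV.
Stage 2: -17 dBV is at or below the 10 dBV threshold — no compression; output -17 dBV.
Stage 3: 3 dB above -20 dBV, reduced 2.5:1 to 1.2 dB above → -18.8 dBV.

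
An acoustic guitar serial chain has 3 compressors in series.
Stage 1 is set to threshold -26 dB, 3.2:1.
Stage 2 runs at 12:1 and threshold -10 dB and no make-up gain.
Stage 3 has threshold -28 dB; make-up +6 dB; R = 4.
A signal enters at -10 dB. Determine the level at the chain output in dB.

-20.25 dB

Stage 1: -10 dB is 16 dB over -26 dB; at 3.2:1 that becomes 5 dB over, giving -21 dB.
Stage 2: below threshold (-21 ≤ -10); passes unchanged; output -21 dB.
Stage 3: overshoot 7 dB → 7/4 = 1.75 dB → -26.25 dB; +6 dB make-up → -20.25 dB.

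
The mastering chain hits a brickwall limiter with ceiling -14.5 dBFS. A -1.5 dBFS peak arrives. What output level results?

-14.5 dBFS

At ∞:1, everything above -14.5 dBFS is held at the ceiling.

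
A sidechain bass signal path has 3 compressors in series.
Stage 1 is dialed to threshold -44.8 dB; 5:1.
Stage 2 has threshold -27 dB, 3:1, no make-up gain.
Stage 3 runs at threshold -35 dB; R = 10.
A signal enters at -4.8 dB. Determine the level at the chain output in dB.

-36.8 dB

Stage 1: 40 dB above -44.8 dB, reduced 5:1 to 8 dB above → -36.8 dB.
Stage 2: -36.8 dB is at or below the -27 dB threshold — no compression; output -36.8 dB.
Stage 3: below threshold (-36.8 ≤ -35); passes unchanged; output -36.8 dB.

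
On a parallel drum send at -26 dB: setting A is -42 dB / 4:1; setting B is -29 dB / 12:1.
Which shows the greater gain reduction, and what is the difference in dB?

A: overshoot 16 dB → output overshoot 4 dB → GR 12 dB.
B: overshoot 3 dB → output overshoot 0.25 dB → GR 2.75 dB.
Difference: 9.25 dB in favour of A.

A, by 9.25 dB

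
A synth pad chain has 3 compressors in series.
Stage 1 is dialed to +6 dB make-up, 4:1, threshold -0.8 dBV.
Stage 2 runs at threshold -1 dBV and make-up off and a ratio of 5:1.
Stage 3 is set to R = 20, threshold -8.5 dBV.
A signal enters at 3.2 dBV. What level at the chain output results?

-8.053 dBV

Stage 1: overshoot 4 dB → 4/4 = 1 dB → 0.2 dBV; +6 dB make-up → 6.2 dBV.
Stage 2: overshoot 7.2 dB → 7.2/5 = 1.44 dB → 0.44 dBV.
Stage 3: 0.44 dBV is 8.94 dB over -8.5 dBV; at 20:1 that becomes 0.447 dB over, giving -8.053 dBV.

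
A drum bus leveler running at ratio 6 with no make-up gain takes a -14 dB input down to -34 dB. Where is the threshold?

-38 dB

Gain reduction = -14 − (-34) = 20 dB; output overshoot = GR / (R − 1) = 20 / 5 = 4 dB.
Threshold = output − output overshoot = -34 − 4 = -38 dB.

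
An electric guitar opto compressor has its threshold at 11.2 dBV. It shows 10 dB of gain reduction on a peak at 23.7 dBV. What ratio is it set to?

Input overshoot = 23.7 − 11.2 = 12.5 dB.
Output overshoot = 12.5 − 10 = 2.5 dB.
Ratio = input overshoot / output overshoot = 12.5 / 2.5 = 5.

5:1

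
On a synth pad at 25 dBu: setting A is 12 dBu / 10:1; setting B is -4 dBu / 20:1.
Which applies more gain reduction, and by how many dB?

B, by 15.85 dB

A: 13 dB over, compressed to 1.3 dB over, so 11.7 dB of GR.
B: 29 dB over, compressed to 1.45 dB over, so 27.55 dB of GR.
B applies 15.85 dB more gain reduction.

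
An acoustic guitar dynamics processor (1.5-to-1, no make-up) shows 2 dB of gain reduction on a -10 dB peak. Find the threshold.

-16 dB

Input is 6 dB above T (since output overshoot × R = input overshoot: (-12 − T)·1.5 = -10 − T gives T = -16 dB).
Check: -16 + (-10 − (-16))/1.5 = -16 + 4 = -12 dB. ✓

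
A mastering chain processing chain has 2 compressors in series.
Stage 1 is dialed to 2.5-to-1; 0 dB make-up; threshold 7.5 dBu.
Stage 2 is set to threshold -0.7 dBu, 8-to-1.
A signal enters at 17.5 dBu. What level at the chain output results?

0.825 dBu

Stage 1: 17.5 dBu is 10 dB over 7.5 dBu; at 2.5:1 that becomes 4 dB over, giving 11.5 dBu.
Stage 2: overshoot 12.2 dB → 12.2/8 = 1.525 dB → 0.825 dBu.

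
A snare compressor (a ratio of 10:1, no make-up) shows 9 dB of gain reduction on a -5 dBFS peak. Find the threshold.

-15 dBFS

Input is 10 dB above T (since output overshoot × R = input overshoot: (-14 − T)·10 = -5 − T gives T = -15 dBFS).
Check: -15 + (-5 − (-15))/10 = -15 + 1 = -14 dBFS. ✓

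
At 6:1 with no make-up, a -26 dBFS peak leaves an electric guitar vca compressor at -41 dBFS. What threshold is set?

Gain reduction = -26 − (-41) = 15 dB; output overshoot = GR / (R − 1) = 15 / 5 = 3 dB.
Threshold = output − output overshoot = -41 − 3 = -44 dBFS.

-44 dBFS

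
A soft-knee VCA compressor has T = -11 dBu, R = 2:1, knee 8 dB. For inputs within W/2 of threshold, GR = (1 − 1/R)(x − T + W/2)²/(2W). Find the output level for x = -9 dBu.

-10.125 dBu

x − T + W/2 = -9 − (-11) + 4 = 6.
GR = (1 − 1/2) × 6² / 16 = 0.5 × 36 / 16 = 1.125 dB.
Output = -9 − 1.125 = -10.125 dBu.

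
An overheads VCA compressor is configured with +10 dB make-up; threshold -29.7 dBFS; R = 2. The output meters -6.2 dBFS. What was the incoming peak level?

Remove make-up: -6.2 − 10 = -16.2 dBFS.
The compressed level sits -16.2 − (-29.7) = 13.5 dB over threshold.
Input overshoot = R × output overshoot = 27 dB → input = -29.7 + 27 = -2.7 dBFS.

-2.7 dBFS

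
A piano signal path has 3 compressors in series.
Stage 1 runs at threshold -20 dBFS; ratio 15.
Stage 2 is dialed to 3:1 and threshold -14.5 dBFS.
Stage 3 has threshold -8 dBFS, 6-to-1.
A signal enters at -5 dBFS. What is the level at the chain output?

-19 dBFS

Stage 1: overshoot 15 dB → 15/15 = 1 dB → -19 dBFS.
Stage 2: -19 dBFS is at or below the -14.5 dBFS threshold — no compression; output -19 dBFS.
Stage 3: -19 dBFS ≤ -8 dBFS, so stage 3 doesn't engage; output -19 dBFS.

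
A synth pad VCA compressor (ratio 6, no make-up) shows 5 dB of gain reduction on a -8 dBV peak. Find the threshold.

-14 dBV

Input is 6 dB above T (since output overshoot × R = input overshoot: (-13 − T)·6 = -8 − T gives T = -14 dBV).
Check: -14 + (-8 − (-14))/6 = -14 + 1 = -13 dBV. ✓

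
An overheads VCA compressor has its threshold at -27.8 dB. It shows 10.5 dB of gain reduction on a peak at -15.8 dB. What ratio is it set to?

Input overshoot = -15.8 − (-27.8) = 12 dB.
Output overshoot = 12 − 10.5 = 1.5 dB.
Ratio = input overshoot / output overshoot = 12 / 1.5 = 8.

8:1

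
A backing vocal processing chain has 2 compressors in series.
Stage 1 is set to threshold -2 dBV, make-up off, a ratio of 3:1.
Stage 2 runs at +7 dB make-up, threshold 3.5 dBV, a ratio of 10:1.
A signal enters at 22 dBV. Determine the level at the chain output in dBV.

10.75 dBV

Stage 1: 24 dB above -2 dBV, reduced 3:1 to 8 dB above → 6 dBV.
Stage 2: 6 dBV is 2.5 dB over 3.5 dBV; at 10:1 that becomes 0.25 dB over, giving 3.75 dBV; +7 dB make-up → 10.75 dBV.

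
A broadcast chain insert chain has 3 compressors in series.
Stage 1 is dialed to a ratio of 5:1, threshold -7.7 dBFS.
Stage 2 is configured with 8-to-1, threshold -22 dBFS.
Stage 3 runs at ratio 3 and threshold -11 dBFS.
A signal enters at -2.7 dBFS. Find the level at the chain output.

Stage 1: -2.7 dBFS is 5 dB over -7.7 dBFS; at 5:1 that becomes 1 dB over, giving -6.7 dBFS.
Stage 2: 15.3 dB above -22 dBFS, reduced 8:1 to 1.9125 dB above → -20.0875 dBFS.
Stage 3: below threshold (-20.0875 ≤ -11); passes unchanged; output -20.0875 dBFS.

-20.0875 dBFS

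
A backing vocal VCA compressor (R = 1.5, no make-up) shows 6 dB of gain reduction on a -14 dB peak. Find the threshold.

Input is 18 dB above T (since output overshoot × R = input overshoot: (-20 − T)·1.5 = -14 − T gives T = -32 dB).
Check: -32 + (-14 − (-32))/1.5 = -32 + 12 = -20 dB. ✓

-32 dB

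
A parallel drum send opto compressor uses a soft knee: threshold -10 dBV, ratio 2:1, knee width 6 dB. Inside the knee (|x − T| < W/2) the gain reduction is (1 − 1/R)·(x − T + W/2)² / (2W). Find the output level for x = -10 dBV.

x − T + W/2 = -10 − (-10) + 3 = 3.
GR = (1 − 1/2) × 3² / 12 = 0.5 × 9 / 12 = 0.375 dB.
Output = -10 − 0.375 = -10.375 dBV.

-10.375 dBV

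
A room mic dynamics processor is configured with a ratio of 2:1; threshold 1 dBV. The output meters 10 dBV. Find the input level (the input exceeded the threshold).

The compressed level sits 10 − 1 = 9 dB over threshold.
Undo the ratio: input overshoot = 9 × 2 = 18 dB, giving input = 19 dBV.

19 dBV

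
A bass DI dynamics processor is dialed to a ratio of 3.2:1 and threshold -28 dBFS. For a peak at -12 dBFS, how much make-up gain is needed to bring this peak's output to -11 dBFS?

The peak compresses to -28 + 16/3.2 = -23 dBFS.
To reach -11 dBFS requires -11 − (-23) = 12 dB of make-up.

12 dB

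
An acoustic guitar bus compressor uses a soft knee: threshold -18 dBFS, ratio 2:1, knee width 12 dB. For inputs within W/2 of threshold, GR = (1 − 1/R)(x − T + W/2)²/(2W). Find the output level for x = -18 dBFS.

-18.75 dBFS

x − T + W/2 = -18 − (-18) + 6 = 6.
GR = (1 − 1/2) × 6² / 24 = 0.5 × 36 / 24 = 0.75 dB.
Output = -18 − 0.75 = -18.75 dBFS.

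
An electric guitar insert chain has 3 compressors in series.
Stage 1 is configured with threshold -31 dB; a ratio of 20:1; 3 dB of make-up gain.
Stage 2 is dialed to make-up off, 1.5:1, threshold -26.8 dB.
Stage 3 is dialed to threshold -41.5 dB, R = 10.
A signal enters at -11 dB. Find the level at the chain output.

Stage 1: overshoot 20 dB → 20/20 = 1 dB → -30 dB; +3 dB make-up → -27 dB.
Stage 2: -27 dB ≤ -26.8 dB, so stage 2 doesn't engage; output -27 dB.
Stage 3: 14.5 dB above -41.5 dB, reduced 10:1 to 1.45 dB above → -40.05 dB.

-40.05 dB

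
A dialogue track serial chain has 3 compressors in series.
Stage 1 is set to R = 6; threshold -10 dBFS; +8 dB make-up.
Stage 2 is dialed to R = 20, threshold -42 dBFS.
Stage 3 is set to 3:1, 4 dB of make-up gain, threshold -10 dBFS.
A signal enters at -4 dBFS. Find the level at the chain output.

-35.95 dBFS

Stage 1: 6 dB above -10 dBFS, reduced 6:1 to 1 dB above → -9 dBFS; +8 dB make-up → -1 dBFS.
Stage 2: overshoot 41 dB → 41/20 = 2.05 dB → -39.95 dBFS.
Stage 3: -39.95 dBFS is at or below the -10 dBFS threshold — no compression; make-up brings it to -35.95 dBFS.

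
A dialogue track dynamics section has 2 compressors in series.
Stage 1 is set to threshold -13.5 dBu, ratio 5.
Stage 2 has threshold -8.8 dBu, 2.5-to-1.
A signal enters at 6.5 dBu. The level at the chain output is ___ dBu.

Stage 1: overshoot 20 dB → 20/5 = 4 dB → -9.5 dBu.
Stage 2: -9.5 dBu is at or below the -8.8 dBu threshold — no compression; output -9.5 dBu.

-9.5 dBu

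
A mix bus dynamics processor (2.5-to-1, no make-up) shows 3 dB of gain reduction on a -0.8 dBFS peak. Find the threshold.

Gain reduction = -0.8 − (-3.8) = 3 dB; output overshoot = GR / (R − 1) = 3 / 1.5 = 2 dB.
Threshold = output − output overshoot = -3.8 − 2 = -5.8 dBFS.

-5.8 dBFS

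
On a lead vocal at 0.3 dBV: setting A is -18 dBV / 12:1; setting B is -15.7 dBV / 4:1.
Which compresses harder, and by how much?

A: overshoot 18.3 dB → output overshoot 1.525 dB → GR 16.775 dB.
B: overshoot 16 dB → output overshoot 4 dB → GR 12 dB.
Difference: 4.775 dB in favour of A.

A, by 4.775 dB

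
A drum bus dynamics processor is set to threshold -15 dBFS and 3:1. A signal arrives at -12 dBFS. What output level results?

-14 dBFS

The input is 3 dB above the -15 dBFS threshold.
The 3 dB excess becomes 1 dB after 3:1 reduction.
So the level is -15 + 1 = -14 dBFS.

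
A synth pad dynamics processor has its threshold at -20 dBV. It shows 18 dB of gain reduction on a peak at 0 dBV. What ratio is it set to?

10:1

Input overshoot = 0 − (-20) = 20 dB.
Output overshoot = 20 − 18 = 2 dB.
Ratio = input overshoot / output overshoot = 20 / 2 = 10.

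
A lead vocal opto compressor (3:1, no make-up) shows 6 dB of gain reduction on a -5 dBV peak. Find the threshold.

Let T be the threshold. Output overshoot = (input overshoot)/R, so -11 − T = (-5 − T)/3.
3·(-11 − T) = -5 − T → 2·T = -33 − (-5) = -28.
T = -28/2 = -14 dBV.

-14 dBV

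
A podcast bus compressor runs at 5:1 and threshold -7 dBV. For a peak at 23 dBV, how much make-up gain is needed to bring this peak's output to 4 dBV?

Without make-up, output = threshold + overshoot/5 = -7 + 6 = -1 dBV.
Gap to target: 5 dB.

5 dB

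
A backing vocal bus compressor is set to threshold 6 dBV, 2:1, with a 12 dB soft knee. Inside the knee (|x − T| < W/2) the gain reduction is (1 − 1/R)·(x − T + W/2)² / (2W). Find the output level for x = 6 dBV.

x − T + W/2 = 6 − 6 + 6 = 6.
GR = (1 − 1/2) × 6² / 24 = 0.5 × 36 / 24 = 0.75 dB.
Output = 6 − 0.75 = 5.25 dBV.

5.25 dBV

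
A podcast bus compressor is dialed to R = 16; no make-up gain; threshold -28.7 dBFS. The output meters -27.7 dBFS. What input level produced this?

Post-compression overshoot = -27.7 − (-28.7) = 1 dB.
Before 16:1 compression the overshoot was 1 × 16 = 16 dB, so input = -28.7 + 16 = -12.7 dBFS.

-12.7 dBFS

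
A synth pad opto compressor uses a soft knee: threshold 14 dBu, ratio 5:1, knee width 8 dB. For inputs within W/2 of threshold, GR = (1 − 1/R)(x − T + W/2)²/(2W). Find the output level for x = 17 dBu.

14.55 dBu

x − T + W/2 = 17 − 14 + 4 = 7.
GR = (1 − 1/5) × 7² / 16 = 0.8 × 49 / 16 = 2.45 dB.
Output = 17 − 2.45 = 14.55 dBu.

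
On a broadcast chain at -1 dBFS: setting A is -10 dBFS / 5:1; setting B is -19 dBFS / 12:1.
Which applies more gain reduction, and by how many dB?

B, by 9.3 dB

A: overshoot 9 dB → output overshoot 1.8 dB → GR 7.2 dB.
B: overshoot 18 dB → output overshoot 1.5 dB → GR 16.5 dB.
B applies 9.3 dB more gain reduction.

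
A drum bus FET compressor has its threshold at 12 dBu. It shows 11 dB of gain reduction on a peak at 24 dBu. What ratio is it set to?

Input overshoot = 24 − 12 = 12 dB.
Output overshoot = 12 − 11 = 1 dB.
Ratio = input overshoot / output overshoot = 12 / 1 = 12.

12:1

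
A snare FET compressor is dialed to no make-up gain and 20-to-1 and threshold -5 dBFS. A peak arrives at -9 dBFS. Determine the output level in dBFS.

-9 dBFS

-9 dBFS is 4 dB below the -5 dBFS threshold, so no gain reduction is applied.
Output = input = -9 dBFS.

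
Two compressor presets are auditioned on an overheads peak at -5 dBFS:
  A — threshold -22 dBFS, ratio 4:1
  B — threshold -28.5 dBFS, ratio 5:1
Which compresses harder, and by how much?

B, by 6.05 dB

A: GR = 17 − 17/4 = 12.75 dB.
B: GR = 23.5 − 23.5/5 = 18.8 dB.
Difference: 6.05 dB in favour of B.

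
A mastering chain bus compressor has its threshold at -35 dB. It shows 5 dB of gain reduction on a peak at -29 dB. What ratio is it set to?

6:1

Input overshoot = -29 − (-35) = 6 dB.
Output overshoot = 6 − 5 = 1 dB.
Ratio = input overshoot / output overshoot = 6 / 1 = 6.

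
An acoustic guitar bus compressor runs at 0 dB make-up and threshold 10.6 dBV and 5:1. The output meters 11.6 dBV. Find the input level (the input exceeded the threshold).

That's 1 dB above the 10.6 dBV threshold.
Before 5:1 compression the overshoot was 1 × 5 = 5 dB, so input = 10.6 + 5 = 15.6 dBV.

15.6 dBV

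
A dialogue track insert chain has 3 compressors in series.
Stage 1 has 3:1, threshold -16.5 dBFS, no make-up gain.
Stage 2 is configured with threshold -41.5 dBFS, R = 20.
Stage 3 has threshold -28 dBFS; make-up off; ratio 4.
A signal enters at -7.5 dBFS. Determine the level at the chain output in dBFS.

Stage 1: overshoot 9 dB → 9/3 = 3 dB → -13.5 dBFS.
Stage 2: 28 dB above -41.5 dBFS, reduced 20:1 to 1.4 dB above → -40.1 dBFS.
Stage 3: -40.1 dBFS is at or below the -28 dBFS threshold — no compression; output -40.1 dBFS.

-40.1 dBFS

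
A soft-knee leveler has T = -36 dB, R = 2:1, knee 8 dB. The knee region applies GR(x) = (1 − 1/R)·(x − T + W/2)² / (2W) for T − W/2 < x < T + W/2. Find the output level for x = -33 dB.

-34.53125 dB

x − T + W/2 = -33 − (-36) + 4 = 7.
GR = (1 − 1/2) × 7² / 16 = 0.5 × 49 / 16 = 1.53125 dB.
Output = -33 − 1.53125 = -34.53125 dB.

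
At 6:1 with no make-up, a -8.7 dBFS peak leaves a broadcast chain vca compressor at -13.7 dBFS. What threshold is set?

-14.7 dBFS

Gain reduction = -8.7 − (-13.7) = 5 dB; output overshoot = GR / (R − 1) = 5 / 5 = 1 dB.
Threshold = output − output overshoot = -13.7 − 1 = -14.7 dBFS.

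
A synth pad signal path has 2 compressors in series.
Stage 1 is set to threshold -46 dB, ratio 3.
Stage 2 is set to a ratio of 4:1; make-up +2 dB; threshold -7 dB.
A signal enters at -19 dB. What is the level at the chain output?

-35 dB

Stage 1: 27 dB above -46 dB, reduced 3:1 to 9 dB above → -37 dB.
Stage 2: below threshold (-37 ≤ -7); passes unchanged; make-up brings it to -35 dB.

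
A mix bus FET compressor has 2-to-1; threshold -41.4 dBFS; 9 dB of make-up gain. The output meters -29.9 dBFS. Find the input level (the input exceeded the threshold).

Remove make-up: -29.9 − 9 = -38.9 dBFS.
Post-compression overshoot = -38.9 − (-41.4) = 2.5 dB.
Undo the ratio: input overshoot = 2.5 × 2 = 5 dB, giving input = -36.4 dBFS.

-36.4 dBFS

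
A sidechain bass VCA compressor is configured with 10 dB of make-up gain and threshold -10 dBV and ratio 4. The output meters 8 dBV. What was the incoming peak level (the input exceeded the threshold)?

Remove make-up: 8 − 10 = -2 dBV.
The compressed level sits -2 − (-10) = 8 dB over threshold.
Undo the ratio: input overshoot = 8 × 4 = 32 dB, giving input = 22 dBV.

22 dBV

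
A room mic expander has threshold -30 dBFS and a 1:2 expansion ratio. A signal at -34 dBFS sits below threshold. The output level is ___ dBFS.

Undershoot = (-30) − (-34) = 4 dB.
At 1:2, that expands to 8 dB under threshold.
Output = -30 − 8 = -38 dBFS.

-38 dBFS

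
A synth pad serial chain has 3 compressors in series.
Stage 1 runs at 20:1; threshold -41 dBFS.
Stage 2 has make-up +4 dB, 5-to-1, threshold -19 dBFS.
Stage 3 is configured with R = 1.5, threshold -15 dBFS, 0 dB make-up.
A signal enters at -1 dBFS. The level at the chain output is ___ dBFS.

Stage 1: 40 dB above -41 dBFS, reduced 20:1 to 2 dB above → -39 dBFS.
Stage 2: -39 dBFS is at or below the -19 dBFS threshold — no compression; make-up brings it to -35 dBFS.
Stage 3: -35 dBFS ≤ -15 dBFS, so stage 3 doesn't engage; output -35 dBFS.

-35 dBFS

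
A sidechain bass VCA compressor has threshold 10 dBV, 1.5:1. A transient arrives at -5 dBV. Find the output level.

-5 dBV

-5 dBV is 15 dB below the 10 dBV threshold, so no gain reduction is applied.
Output = input = -5 dBV.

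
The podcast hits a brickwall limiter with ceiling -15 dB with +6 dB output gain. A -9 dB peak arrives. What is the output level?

A brickwall limiter is an ∞:1 compressor: any input above the ceiling is clamped to -15 dB.
Output gain then adds 6 dB: -15 + 6 = -9 dB.

-9 dB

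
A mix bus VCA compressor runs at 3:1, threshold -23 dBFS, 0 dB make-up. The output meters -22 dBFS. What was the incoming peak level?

-20 dBFS

Post-compression overshoot = -22 − (-23) = 1 dB.
Before 3:1 compression the overshoot was 1 × 3 = 3 dB, so input = -23 + 3 = -20 dBFS.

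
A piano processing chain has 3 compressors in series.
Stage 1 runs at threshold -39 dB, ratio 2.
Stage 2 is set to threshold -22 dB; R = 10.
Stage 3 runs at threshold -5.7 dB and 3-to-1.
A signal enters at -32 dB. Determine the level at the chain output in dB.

Stage 1: overshoot 7 dB → 7/2 = 3.5 dB → -35.5 dB.
Stage 2: below threshold (-35.5 ≤ -22); passes unchanged; output -35.5 dB.
Stage 3: -35.5 dB is at or below the -5.7 dB threshold — no compression; output -35.5 dB.

-35.5 dB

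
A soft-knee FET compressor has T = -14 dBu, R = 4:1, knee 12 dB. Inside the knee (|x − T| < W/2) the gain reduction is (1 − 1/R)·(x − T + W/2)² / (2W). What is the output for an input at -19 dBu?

x − T + W/2 = -19 − (-14) + 6 = 1.
GR = (1 − 1/4) × 1² / 24 = 0.75 × 1 / 24 = 0.03125 dB.
Output = -19 − 0.03125 = -19.03125 dBu.

-19.03125 dBu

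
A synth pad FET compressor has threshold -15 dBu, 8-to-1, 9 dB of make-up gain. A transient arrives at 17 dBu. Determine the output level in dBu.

Overshoot: 17 − (-15) = 32 dB.
The 32 dB excess becomes 4 dB after 8:1 reduction.
So the level is -15 + 4 = -11 dBu; make-up adds 9 dB, giving -2 dBu.

-2 dBu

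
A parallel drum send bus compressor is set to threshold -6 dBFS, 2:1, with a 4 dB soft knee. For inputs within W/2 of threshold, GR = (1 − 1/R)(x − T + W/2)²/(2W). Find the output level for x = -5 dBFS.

-5.5625 dBFS

x − T + W/2 = -5 − (-6) + 2 = 3.
GR = (1 − 1/2) × 3² / 8 = 0.5 × 9 / 8 = 0.5625 dB.
Output = -5 − 0.5625 = -5.5625 dBFS.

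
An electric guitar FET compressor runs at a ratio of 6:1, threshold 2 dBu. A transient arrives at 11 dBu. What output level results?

Overshoot: 11 − 2 = 9 dB.
6:1 compression reduces that to 9/6 = 1.5 dB over.
Output = 2 + 1.5 = 3.5 dBu.

3.5 dBu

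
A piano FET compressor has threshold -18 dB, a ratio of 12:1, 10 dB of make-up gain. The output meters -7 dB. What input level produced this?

Before make-up, the level was -7 − 10 = -17 dB.
That's 1 dB above the -18 dB threshold.
Undo the ratio: input overshoot = 1 × 12 = 12 dB, giving input = -6 dB.

-6 dB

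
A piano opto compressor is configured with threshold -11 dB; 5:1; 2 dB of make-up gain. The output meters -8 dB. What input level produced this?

Stripping the +2 dB make-up gives -10 dB at the gain stage.
The compressed level sits -10 − (-11) = 1 dB over threshold.
Before 5:1 compression the overshoot was 1 × 5 = 5 dB, so input = -11 + 5 = -6 dB.

-6 dB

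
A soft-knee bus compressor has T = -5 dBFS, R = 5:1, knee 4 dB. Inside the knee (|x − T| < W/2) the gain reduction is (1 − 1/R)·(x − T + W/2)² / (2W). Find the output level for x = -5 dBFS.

x − T + W/2 = -5 − (-5) + 2 = 2.
GR = (1 − 1/5) × 2² / 8 = 0.8 × 4 / 8 = 0.4 dB.
Output = -5 − 0.4 = -5.4 dBFS.

-5.4 dBFS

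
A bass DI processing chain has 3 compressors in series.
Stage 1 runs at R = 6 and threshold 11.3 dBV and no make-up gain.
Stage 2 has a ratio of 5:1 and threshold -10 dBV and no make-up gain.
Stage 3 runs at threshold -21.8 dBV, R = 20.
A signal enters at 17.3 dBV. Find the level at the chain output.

-20.987 dBV

Stage 1: 6 dB above 11.3 dBV, reduced 6:1 to 1 dB above → 12.3 dBV.
Stage 2: 12.3 dBV is 22.3 dB over -10 dBV; at 5:1 that becomes 4.46 dB over, giving -5.54 dBV.
Stage 3: -5.54 dBV is 16.26 dB over -21.8 dBV; at 20:1 that becomes 0.813 dB over, giving -20.987 dBV.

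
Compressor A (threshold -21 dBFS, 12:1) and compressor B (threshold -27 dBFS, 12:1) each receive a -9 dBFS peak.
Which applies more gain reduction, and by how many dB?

A: GR = 12 − 12/12 = 11 dB.
B: GR = 18 − 18/12 = 16.5 dB.
B applies 5.5 dB more gain reduction.

B, by 5.5 dB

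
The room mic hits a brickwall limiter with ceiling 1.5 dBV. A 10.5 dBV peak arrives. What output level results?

At ∞:1, everything above 1.5 dBV is held at the ceiling.

1.5 dBV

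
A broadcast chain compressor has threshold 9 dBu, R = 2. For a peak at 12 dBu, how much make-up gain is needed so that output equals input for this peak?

The peak compresses to 9 + 3/2 = 10.5 dBu.
To reach 12 dBu requires 12 − 10.5 = 1.5 dB of make-up.

1.5 dB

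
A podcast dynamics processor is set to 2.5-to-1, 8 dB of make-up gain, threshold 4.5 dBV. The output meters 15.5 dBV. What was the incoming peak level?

12 dBV

Remove make-up: 15.5 − 8 = 7.5 dBV.
That's 3 dB above the 4.5 dBV threshold.
Undo the ratio: input overshoot = 3 × 2.5 = 7.5 dB, giving input = 12 dBV.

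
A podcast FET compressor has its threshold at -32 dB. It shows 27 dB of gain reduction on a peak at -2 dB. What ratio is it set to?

10:1

Input overshoot = -2 − (-32) = 30 dB.
Output overshoot = 30 − 27 = 3 dB.
Ratio = input overshoot / output overshoot = 30 / 3 = 10.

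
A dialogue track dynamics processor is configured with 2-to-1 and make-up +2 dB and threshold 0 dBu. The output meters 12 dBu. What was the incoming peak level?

Remove make-up: 12 − 2 = 10 dBu.
The compressed level sits 10 − 0 = 10 dB over threshold.
Input overshoot = R × output overshoot = 20 dB → input = 0 + 20 = 20 dBu.

20 dBu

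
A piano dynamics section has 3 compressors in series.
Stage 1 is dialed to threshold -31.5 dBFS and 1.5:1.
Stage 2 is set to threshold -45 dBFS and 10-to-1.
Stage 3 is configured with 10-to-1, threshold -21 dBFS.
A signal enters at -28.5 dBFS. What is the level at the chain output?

-43.45 dBFS

Stage 1: overshoot 3 dB → 3/1.5 = 2 dB → -29.5 dBFS.
Stage 2: overshoot 15.5 dB → 15.5/10 = 1.55 dB → -43.45 dBFS.
Stage 3: -43.45 dBFS is at or below the -21 dBFS threshold — no compression; output -43.45 dBFS.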